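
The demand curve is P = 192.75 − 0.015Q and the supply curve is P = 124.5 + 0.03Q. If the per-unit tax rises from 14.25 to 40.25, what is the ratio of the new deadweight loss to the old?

Competitive equilibrium: 192.75 − 0.015Q = 124.5 + 0.03Q → Q* = 1516.6667, P* = 170.
For a per-unit tax t: ΔQ = t/0.045, so DWL = ½·t·(t/0.045) = t²/0.09.
At t = 14.25: DWL = 2256.25. At t = 40.25: DWL = 18000.694.
Ratio = (40.25/14.25)² = 7.978.

7.978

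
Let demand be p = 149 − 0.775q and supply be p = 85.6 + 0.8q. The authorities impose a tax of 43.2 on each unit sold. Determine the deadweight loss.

Competitive equilibrium: 149 − 0.775q = 85.6 + 0.8q → q* = 40.254, p* = 117.8032.
With the tax, the buyer price exceeds the seller price by 43.2: (149 − 0.775q) − (85.6 + 0.8q) = 43.2 → q' = 12.8254.
Δq = 40.254 − 12.8254 = 27.4286; the wedge equals the tax, 43.2.
Welfare loss = ½ × 27.4286 × 43.2 = 592.46.

592.46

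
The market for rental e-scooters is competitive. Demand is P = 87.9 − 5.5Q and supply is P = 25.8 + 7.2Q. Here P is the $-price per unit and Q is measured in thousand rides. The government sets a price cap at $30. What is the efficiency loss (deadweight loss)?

$117.76 thousand

Competitive equilibrium: 87.9 − 5.5Q = 25.8 + 7.2Q → Q* = 4.88976, P* = 61.0063.
At the ceiling P = 30, quantity supplied = (30 − 25.8)/7.2 = 0.58333.
Willingness to pay at Q' = 0.58333: 87.9 − 5.5·0.58333 = 84.69169.
ΔQ = 4.88976 − 0.58333 = 4.30643; wedge = 84.69169 − 30 = 54.69169.
The triangle = ½ × 4.30643 × 54.69169 = $117.76 thousand.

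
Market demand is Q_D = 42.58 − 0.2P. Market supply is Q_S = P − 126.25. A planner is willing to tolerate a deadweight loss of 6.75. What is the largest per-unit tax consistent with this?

In inverse form: demand P = 212.9 − 5Q, supply P = 126.25 + Q.
Competitive equilibrium: 212.9 − 5Q = 126.25 + Q → Q* = 14.4417, P* = 140.6917.
A tax t gives ΔQ = t/6 and wedge t, so DWL = t²/12.
t²/12 = 6.75 → t² = 81 → t = 9.

9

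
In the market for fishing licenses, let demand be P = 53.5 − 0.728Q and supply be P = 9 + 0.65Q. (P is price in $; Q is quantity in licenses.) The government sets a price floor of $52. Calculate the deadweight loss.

$629.76

Competitive equilibrium: 53.5 − 0.728Q = 9 + 0.65Q → Q* = 32.2932, P* = 29.9906.
At the floor P = 52, quantity demanded = (53.5 − 52)/0.728 = 2.0604.
Sellers' marginal cost at Q' = 2.0604: 9 + 0.65·2.0604 = 10.3393.
ΔQ = 32.2932 − 2.0604 = 30.2328; wedge = 52 − 10.3393 = 41.6607.
Deadweight loss = ½ × 30.2328 × 41.6607 = $629.76.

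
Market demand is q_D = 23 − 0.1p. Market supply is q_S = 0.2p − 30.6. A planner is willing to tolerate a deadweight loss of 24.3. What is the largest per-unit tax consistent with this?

In inverse form: demand p = 230 − 10q, supply p = 153 + 5q.
Competitive equilibrium: 230 − 10q = 153 + 5q → q* = 5.1333, p* = 178.6667.
A tax t gives Δq = t/15 and wedge t, so DWL = t²/30.
t²/30 = 24.3 → t² = 729 → t = 27.

27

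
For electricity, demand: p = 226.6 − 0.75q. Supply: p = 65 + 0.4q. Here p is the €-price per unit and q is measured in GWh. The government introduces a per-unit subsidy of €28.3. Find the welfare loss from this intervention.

Competitive equilibrium: 226.6 − 0.75q = 65 + 0.4q → q* = 140.5217, p* = 121.2087.
The subsidy lowers effective supply by 28.3: p = 36.7 + 0.4q.
New quantity: 226.6 − 0.75q = 36.7 + 0.4q → q' = 165.1304.
Overproduction Δq = 165.1304 − 140.5217 = 24.6087; wedge = subsidy = 28.3.
DWL = ½ × 24.6087 × 28.3 = €348.21.

€348.21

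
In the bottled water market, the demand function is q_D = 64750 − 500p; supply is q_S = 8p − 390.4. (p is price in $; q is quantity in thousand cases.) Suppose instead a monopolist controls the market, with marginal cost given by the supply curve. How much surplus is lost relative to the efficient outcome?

$6.16 thousand

In inverse form: demand p = 129.5 − 0.002q, supply p = 48.8 + 0.125q.
Competitive equilibrium: 129.5 − 0.002q = 48.8 + 0.125q → q* = 635.4331, p* = 128.2291.
Marginal revenue: MR = 129.5 − 0.004q. Set MR = MC: 129.5 − 0.004q = 48.8 + 0.125q → q_m = 625.5814.
Price p_m = 129.5 − 0.002·625.5814 = 128.2488; MC(q_m) = 48.8 + 0.125·625.5814 = 126.9977.
Competitive q* = 635.4331, so Δq = 9.8517; wedge = 128.2488 − 126.9977 = 1.2511.
DWL = ½ × 9.8517 × 1.2511 = $6.16 thousand.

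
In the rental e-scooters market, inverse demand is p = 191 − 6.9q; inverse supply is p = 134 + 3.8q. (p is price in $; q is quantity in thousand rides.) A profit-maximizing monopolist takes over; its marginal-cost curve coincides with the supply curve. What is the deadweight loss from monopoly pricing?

Competitive equilibrium: 191 − 6.9q = 134 + 3.8q → q* = 5.3271, p* = 154.243.
Marginal revenue: MR = 191 − 13.8q. Set MR = MC: 191 − 13.8q = 134 + 3.8q → q_m = 3.2386.
Price p_m = 191 − 6.9·3.2386 = 168.6537; MC(q_m) = 134 + 3.8·3.2386 = 146.3067.
Competitive q* = 5.3271, so Δq = 2.0885; wedge = 168.6537 − 146.3067 = 22.347.
The triangle = ½ × 2.0885 × 22.347 = $23.34 thousand.

$23.34 thousand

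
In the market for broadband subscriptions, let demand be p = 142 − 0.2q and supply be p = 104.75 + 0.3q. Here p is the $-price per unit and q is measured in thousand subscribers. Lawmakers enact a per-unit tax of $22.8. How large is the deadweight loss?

Competitive equilibrium: 142 − 0.2q = 104.75 + 0.3q → q* = 74.5, p* = 127.1.
With the tax, the buyer price exceeds the seller price by 22.8: (142 − 0.2q) − (104.75 + 0.3q) = 22.8 → q' = 28.9.
Δq = 74.5 − 28.9 = 45.6; the wedge equals the tax, 22.8.
Deadweight loss = ½ × 45.6 × 22.8 = $519.84 thousand.

$519.84 thousand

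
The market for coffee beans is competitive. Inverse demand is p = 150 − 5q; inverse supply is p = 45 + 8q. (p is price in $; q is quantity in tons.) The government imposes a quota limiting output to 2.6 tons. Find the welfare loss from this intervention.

$194.98

Competitive equilibrium: 150 − 5q = 45 + 8q → q* = 8.0769, p* = 109.6154.
At q = 2.6: demand price = 150 − 5·2.6 = 137; supply price = 45 + 8·2.6 = 65.8.
Δq = 8.0769 − 2.6 = 5.4769; wedge = 137 − 65.8 = 71.2.
DWL = ½ × 5.4769 × 71.2 = $194.98.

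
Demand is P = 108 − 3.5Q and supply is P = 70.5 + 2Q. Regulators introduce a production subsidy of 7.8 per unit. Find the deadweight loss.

Competitive equilibrium: 108 − 3.5Q = 70.5 + 2Q → Q* = 6.8182, P* = 84.1364.
The subsidy lowers effective supply by 7.8: P = 62.7 + 2Q.
New quantity: 108 − 3.5Q = 62.7 + 2Q → Q' = 8.2364.
Overproduction ΔQ = 8.2364 − 6.8182 = 1.4182; wedge = subsidy = 7.8.
The triangle = ½ × 1.4182 × 7.8 = 5.53.

5.53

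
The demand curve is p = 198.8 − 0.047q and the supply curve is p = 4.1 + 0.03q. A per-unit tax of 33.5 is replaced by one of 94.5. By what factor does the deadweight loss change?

Competitive equilibrium: 198.8 − 0.047q = 4.1 + 0.03q → q* = 2528.5714, p* = 79.9571.
For a per-unit tax t: Δq = t/0.077, so DWL = ½·t·(t/0.077) = t²/0.154.
At t = 33.5: DWL = 7287.338. At t = 94.5: DWL = 57988.636.
Ratio = (94.5/33.5)² = 7.957.

7.957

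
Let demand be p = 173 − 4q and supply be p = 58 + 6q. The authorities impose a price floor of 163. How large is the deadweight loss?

Competitive equilibrium: 173 − 4q = 58 + 6q → q* = 11.5, p* = 127.
At the floor p = 163, quantity demanded = (173 − 163)/4 = 2.5.
Sellers' marginal cost at q' = 2.5: 58 + 6·2.5 = 73.
Δq = 11.5 − 2.5 = 9; wedge = 163 − 73 = 90.
Welfare loss = ½ × 9 × 90 = 405.

405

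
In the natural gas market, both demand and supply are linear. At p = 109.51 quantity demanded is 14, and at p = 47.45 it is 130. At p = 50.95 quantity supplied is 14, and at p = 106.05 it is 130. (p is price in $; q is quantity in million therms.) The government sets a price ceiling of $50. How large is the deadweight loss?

$1816.80 million

Demand slope = (47.45 − 109.51)/(130 − 14) = −0.535, so p = 117 − 0.535q.
Supply slope = (106.05 − 50.95)/(130 − 14) = 0.475, so p = 44.3 + 0.475q.
Competitive equilibrium: 117 − 0.535q = 44.3 + 0.475q → q* = 71.9802, p* = 78.4906.
At the ceiling p = 50, quantity supplied = (50 − 44.3)/0.475 = 12.
Willingness to pay at q' = 12: 117 − 0.535·12 = 110.58.
Δq = 71.9802 − 12 = 59.9802; wedge = 110.58 − 50 = 60.58.
Welfare loss = ½ × 59.9802 × 60.58 = $1816.80 million.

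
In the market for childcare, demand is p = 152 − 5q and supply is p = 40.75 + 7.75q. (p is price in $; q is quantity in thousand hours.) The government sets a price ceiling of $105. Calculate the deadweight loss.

Competitive equilibrium: 152 − 5q = 40.75 + 7.75q → q* = 8.7255, p* = 108.3725.
At the ceiling p = 105, quantity supplied = (105 − 40.75)/7.75 = 8.2903.
Willingness to pay at q' = 8.2903: 152 − 5·8.2903 = 110.5485.
Δq = 8.7255 − 8.2903 = 0.4352; wedge = 110.5485 − 105 = 5.5485.
Welfare loss = ½ × 0.4352 × 5.5485 = $1.21 thousand.

$1.21 thousand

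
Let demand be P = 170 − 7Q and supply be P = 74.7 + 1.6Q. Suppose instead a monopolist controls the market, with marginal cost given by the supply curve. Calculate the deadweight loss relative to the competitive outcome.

106.32

Competitive equilibrium: 170 − 7Q = 74.7 + 1.6Q → Q* = 11.0814, P* = 92.4302.
Marginal revenue: MR = 170 − 14Q. Set MR = MC: 170 − 14Q = 74.7 + 1.6Q → Q_m = 6.109.
Price P_m = 170 − 7·6.109 = 127.237; MC(Q_m) = 74.7 + 1.6·6.109 = 84.4744.
Competitive Q* = 11.0814, so ΔQ = 4.9724; wedge = 127.237 − 84.4744 = 42.7626.
Deadweight loss = ½ × 4.9724 × 42.7626 = 106.32.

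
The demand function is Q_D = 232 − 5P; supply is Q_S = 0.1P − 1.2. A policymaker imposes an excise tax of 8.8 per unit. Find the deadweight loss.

3.80

In inverse form: demand P = 46.4 − 0.2Q, supply P = 12 + 10Q.
Competitive equilibrium: 46.4 − 0.2Q = 12 + 10Q → Q* = 3.3725, P* = 45.7255.
With the tax, the buyer price exceeds the seller price by 8.8: (46.4 − 0.2Q) − (12 + 10Q) = 8.8 → Q' = 2.5098.
ΔQ = 3.3725 − 2.5098 = 0.8627; the wedge equals the tax, 8.8.
The triangle = ½ × 0.8627 × 8.8 = 3.80.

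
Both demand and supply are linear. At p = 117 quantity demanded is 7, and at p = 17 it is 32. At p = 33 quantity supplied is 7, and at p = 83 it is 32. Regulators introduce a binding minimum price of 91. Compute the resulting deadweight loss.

168.75

Demand slope = (17 − 117)/(32 − 7) = −4, so p = 145 − 4q.
Supply slope = (83 − 33)/(32 − 7) = 2, so p = 19 + 2q.
Competitive equilibrium: 145 − 4q = 19 + 2q → q* = 21, p* = 61.
At the floor p = 91, quantity demanded = (145 − 91)/4 = 13.5.
Sellers' marginal cost at q' = 13.5: 19 + 2·13.5 = 46.
Δq = 21 − 13.5 = 7.5; wedge = 91 − 46 = 45.
The triangle = ½ × 7.5 × 45 = 168.75.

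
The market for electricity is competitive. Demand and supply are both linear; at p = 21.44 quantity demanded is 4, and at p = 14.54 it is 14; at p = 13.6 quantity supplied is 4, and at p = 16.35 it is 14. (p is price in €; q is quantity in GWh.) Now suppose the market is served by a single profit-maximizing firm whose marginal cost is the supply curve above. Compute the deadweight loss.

Demand slope = (14.54 − 21.44)/(14 − 4) = −0.69, so p = 24.2 − 0.69q.
Supply slope = (16.35 − 13.6)/(14 − 4) = 0.275, so p = 12.5 + 0.275q.
Competitive equilibrium: 24.2 − 0.69q = 12.5 + 0.275q → q* = 12.1244, p* = 15.8342.
Marginal revenue: MR = 24.2 − 1.38q. Set MR = MC: 24.2 − 1.38q = 12.5 + 0.275q → q_m = 7.0695.
Price p_m = 24.2 − 0.69·7.0695 = 19.322; MC(q_m) = 12.5 + 0.275·7.0695 = 14.4441.
Competitive q* = 12.1244, so Δq = 5.0549; wedge = 19.322 − 14.4441 = 4.8779.
DWL = ½ × 5.0549 × 4.8779 = €12.33.

€12.33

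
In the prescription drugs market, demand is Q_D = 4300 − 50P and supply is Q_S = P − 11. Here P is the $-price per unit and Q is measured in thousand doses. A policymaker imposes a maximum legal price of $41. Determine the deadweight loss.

In inverse form: demand P = 86 − 0.02Q, supply P = 11 + Q.
Competitive equilibrium: 86 − 0.02Q = 11 + Q → Q* = 73.5294, P* = 84.5294.
At the ceiling P = 41, quantity supplied = (41 − 11)/1 = 30.
Willingness to pay at Q' = 30: 86 − 0.02·30 = 85.4.
ΔQ = 73.5294 − 30 = 43.5294; wedge = 85.4 − 41 = 44.4.
Deadweight loss = ½ × 43.5294 × 44.4 = $966.35 thousand.

$966.35 thousand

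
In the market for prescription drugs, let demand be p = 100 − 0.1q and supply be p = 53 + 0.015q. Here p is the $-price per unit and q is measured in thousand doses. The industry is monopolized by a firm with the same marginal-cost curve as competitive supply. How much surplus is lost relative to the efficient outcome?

Competitive equilibrium: 100 − 0.1q = 53 + 0.015q → q* = 408.69565, p* = 59.13043.
Marginal revenue: MR = 100 − 0.2q. Set MR = MC: 100 − 0.2q = 53 + 0.015q → q_m = 218.60465.
Price p_m = 100 − 0.1·218.60465 = 78.13954; MC(q_m) = 53 + 0.015·218.60465 = 56.27907.
Competitive q* = 408.69565, so Δq = 190.091; wedge = 78.13954 − 56.27907 = 21.86047.
Welfare loss = ½ × 190.091 × 21.86047 = $2077.74 thousand.

$2077.74 thousand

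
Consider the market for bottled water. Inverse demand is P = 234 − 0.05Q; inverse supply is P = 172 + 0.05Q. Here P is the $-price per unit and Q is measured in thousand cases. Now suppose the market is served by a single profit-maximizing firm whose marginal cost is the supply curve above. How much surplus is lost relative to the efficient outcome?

$2135.56 thousand

Competitive equilibrium: 234 − 0.05Q = 172 + 0.05Q → Q* = 620, P* = 203.
Marginal revenue: MR = 234 − 0.1Q. Set MR = MC: 234 − 0.1Q = 172 + 0.05Q → Q_m = 413.333333.
Price P_m = 234 − 0.05·413.333333 = 213.333333; MC(Q_m) = 172 + 0.05·413.333333 = 192.666667.
Competitive Q* = 620, so ΔQ = 206.666667; wedge = 213.333333 − 192.666667 = 20.666666.
Deadweight loss = ½ × 206.666667 × 20.666666 = $2135.56 thousand.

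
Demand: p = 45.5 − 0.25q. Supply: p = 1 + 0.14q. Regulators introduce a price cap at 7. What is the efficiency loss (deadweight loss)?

989.80

Competitive equilibrium: 45.5 − 0.25q = 1 + 0.14q → q* = 114.1026, p* = 16.9744.
At the ceiling p = 7, quantity supplied = (7 − 1)/0.14 = 42.8571.
Willingness to pay at q' = 42.8571: 45.5 − 0.25·42.8571 = 34.7857.
Δq = 114.1026 − 42.8571 = 71.2455; wedge = 34.7857 − 7 = 27.7857.
DWL = ½ × 71.2455 × 27.7857 = 989.80.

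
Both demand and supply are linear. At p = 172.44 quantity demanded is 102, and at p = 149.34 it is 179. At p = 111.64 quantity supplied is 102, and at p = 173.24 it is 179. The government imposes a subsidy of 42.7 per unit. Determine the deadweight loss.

828.77

Demand slope = (149.34 − 172.44)/(179 − 102) = −0.3, so p = 203.04 − 0.3q.
Supply slope = (173.24 − 111.64)/(179 − 102) = 0.8, so p = 30.04 + 0.8q.
Competitive equilibrium: 203.04 − 0.3q = 30.04 + 0.8q → q* = 157.2727, p* = 155.8582.
The subsidy lowers effective supply by 42.7: p = 0.8q − 12.66.
New quantity: 203.04 − 0.3q = 0.8q − 12.66 → q' = 196.0909.
Overproduction Δq = 196.0909 − 157.2727 = 38.8182; wedge = subsidy = 42.7.
The triangle = ½ × 38.8182 × 42.7 = 828.77.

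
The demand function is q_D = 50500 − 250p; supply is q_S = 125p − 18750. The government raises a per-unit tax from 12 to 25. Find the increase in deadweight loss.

20041.67

In inverse form: demand p = 202 − 0.004q, supply p = 150 + 0.008q.
Competitive equilibrium: 202 − 0.004q = 150 + 0.008q → q* = 4333.3333, p* = 184.6667.
For a per-unit tax t: Δq = t/0.012, so DWL = ½·t·(t/0.012) = t²/0.024.
At t = 12: DWL = 6000. At t = 25: DWL = 26041.667.
Increase = 26041.667 − 6000 = 20041.67.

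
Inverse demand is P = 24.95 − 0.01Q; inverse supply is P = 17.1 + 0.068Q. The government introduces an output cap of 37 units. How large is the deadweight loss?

Competitive equilibrium: 24.95 − 0.01Q = 17.1 + 0.068Q → Q* = 100.641, P* = 23.9436.
At Q = 37: demand price = 24.95 − 0.01·37 = 24.58; supply price = 17.1 + 0.068·37 = 19.616.
ΔQ = 100.641 − 37 = 63.641; wedge = 24.58 − 19.616 = 4.964.
DWL = ½ × 63.641 × 4.964 = 157.96.

157.96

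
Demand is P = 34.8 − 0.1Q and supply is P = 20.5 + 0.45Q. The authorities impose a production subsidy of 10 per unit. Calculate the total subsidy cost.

Competitive equilibrium: 34.8 − 0.1Q = 20.5 + 0.45Q → Q* = 26, P* = 32.2.
The subsidy lowers effective supply by 10: P = 10.5 + 0.45Q.
New quantity: 34.8 − 0.1Q = 10.5 + 0.45Q → Q' = 44.1818.
Total subsidy cost = 10 × 44.1818 = 441.82.

441.82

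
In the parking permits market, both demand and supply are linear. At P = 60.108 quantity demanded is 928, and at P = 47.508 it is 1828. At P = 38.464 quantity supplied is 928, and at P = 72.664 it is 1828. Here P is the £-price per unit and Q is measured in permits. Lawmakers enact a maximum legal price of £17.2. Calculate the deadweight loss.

Demand slope = (47.508 − 60.108)/(1828 − 928) = −0.014, so P = 73.1 − 0.014Q.
Supply slope = (72.664 − 38.464)/(1828 − 928) = 0.038, so P = 3.2 + 0.038Q.
Competitive equilibrium: 73.1 − 0.014Q = 3.2 + 0.038Q → Q* = 1344.2308, P* = 54.2808.
At the ceiling P = 17.2, quantity supplied = (17.2 − 3.2)/0.038 = 368.4211.
Willingness to pay at Q' = 368.4211: 73.1 − 0.014·368.4211 = 67.9421.
ΔQ = 1344.2308 − 368.4211 = 975.8097; wedge = 67.9421 − 17.2 = 50.7421.
Deadweight loss = ½ × 975.8097 × 50.7421 = £24757.32.

£24757.32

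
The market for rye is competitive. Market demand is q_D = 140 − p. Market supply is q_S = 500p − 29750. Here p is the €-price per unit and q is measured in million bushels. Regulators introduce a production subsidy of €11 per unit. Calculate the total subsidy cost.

In inverse form: demand p = 140 − q, supply p = 59.5 + 0.002q.
Competitive equilibrium: 140 − q = 59.5 + 0.002q → q* = 80.3393, p* = 59.6607.
The subsidy lowers effective supply by 11: p = 48.5 + 0.002q.
New quantity: 140 − q = 48.5 + 0.002q → q' = 91.3174.
Total subsidy cost = 11 × 91.3174 = €1004.49 million.

€1004.49 million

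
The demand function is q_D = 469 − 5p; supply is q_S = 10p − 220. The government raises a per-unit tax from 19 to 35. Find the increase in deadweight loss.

In inverse form: demand p = 93.8 − 0.2q, supply p = 22 + 0.1q.
Competitive equilibrium: 93.8 − 0.2q = 22 + 0.1q → q* = 239.3333, p* = 45.9333.
For a per-unit tax t: Δq = t/0.3, so DWL = ½·t·(t/0.3) = t²/0.6.
At t = 19: DWL = 601.667. At t = 35: DWL = 2041.667.
Increase = 2041.667 − 601.667 = 1440.

1440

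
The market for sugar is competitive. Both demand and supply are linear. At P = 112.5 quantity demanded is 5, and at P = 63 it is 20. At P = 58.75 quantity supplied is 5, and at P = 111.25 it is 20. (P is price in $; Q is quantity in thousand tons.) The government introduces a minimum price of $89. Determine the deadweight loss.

Demand slope = (63 − 112.5)/(20 − 5) = −3.3, so P = 129 − 3.3Q.
Supply slope = (111.25 − 58.75)/(20 − 5) = 3.5, so P = 41.25 + 3.5Q.
Competitive equilibrium: 129 − 3.3Q = 41.25 + 3.5Q → Q* = 12.9044, P* = 86.4154.
At the floor P = 89, quantity demanded = (129 − 89)/3.3 = 12.1212.
Sellers' marginal cost at Q' = 12.1212: 41.25 + 3.5·12.1212 = 83.6742.
ΔQ = 12.9044 − 12.1212 = 0.7832; wedge = 89 − 83.6742 = 5.3258.
Deadweight loss = ½ × 0.7832 × 5.3258 = $2.09 thousand.

$2.09 thousand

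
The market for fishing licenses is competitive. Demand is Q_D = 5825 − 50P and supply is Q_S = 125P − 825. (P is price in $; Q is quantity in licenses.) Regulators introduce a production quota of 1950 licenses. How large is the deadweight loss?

$54608.75

In inverse form: demand P = 116.5 − 0.02Q, supply P = 6.6 + 0.008Q.
Competitive equilibrium: 116.5 − 0.02Q = 6.6 + 0.008Q → Q* = 3925, P* = 38.
At Q = 1950: demand price = 116.5 − 0.02·1950 = 77.5; supply price = 6.6 + 0.008·1950 = 22.2.
ΔQ = 3925 − 1950 = 1975; wedge = 77.5 − 22.2 = 55.3.
Welfare loss = ½ × 1975 × 55.3 = $54608.75.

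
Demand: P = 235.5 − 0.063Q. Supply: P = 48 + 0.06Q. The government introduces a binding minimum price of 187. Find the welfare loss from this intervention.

Competitive equilibrium: 235.5 − 0.063Q = 48 + 0.06Q → Q* = 1524.390244, P* = 139.463415.
At the floor P = 187, quantity demanded = (235.5 − 187)/0.063 = 769.84127.
Sellers' marginal cost at Q' = 769.84127: 48 + 0.06·769.84127 = 94.190476.
ΔQ = 1524.390244 − 769.84127 = 754.548974; wedge = 187 − 94.190476 = 92.809524.
Deadweight loss = ½ × 754.548974 × 92.809524 = 35014.67.

35014.67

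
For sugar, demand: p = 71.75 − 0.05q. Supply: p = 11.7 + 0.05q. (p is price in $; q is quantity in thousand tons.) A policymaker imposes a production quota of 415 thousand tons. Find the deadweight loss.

$1720.51 thousand

Competitive equilibrium: 71.75 − 0.05q = 11.7 + 0.05q → q* = 600.5, p* = 41.725.
At q = 415: demand price = 71.75 − 0.05·415 = 51; supply price = 11.7 + 0.05·415 = 32.45.
Δq = 600.5 − 415 = 185.5; wedge = 51 − 32.45 = 18.55.
Welfare loss = ½ × 185.5 × 18.55 = $1720.51 thousand.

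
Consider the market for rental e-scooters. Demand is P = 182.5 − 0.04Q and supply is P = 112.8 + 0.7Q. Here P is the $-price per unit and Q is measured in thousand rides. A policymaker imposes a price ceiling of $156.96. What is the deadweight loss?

Competitive equilibrium: 182.5 − 0.04Q = 112.8 + 0.7Q → Q* = 94.1892, P* = 178.7324.
At the ceiling P = 156.96, quantity supplied = (156.96 − 112.8)/0.7 = 63.0857.
Willingness to pay at Q' = 63.0857: 182.5 − 0.04·63.0857 = 179.9766.
ΔQ = 94.1892 − 63.0857 = 31.1035; wedge = 179.9766 − 156.96 = 23.0166.
The triangle = ½ × 31.1035 × 23.0166 = $357.95 thousand.

$357.95 thousand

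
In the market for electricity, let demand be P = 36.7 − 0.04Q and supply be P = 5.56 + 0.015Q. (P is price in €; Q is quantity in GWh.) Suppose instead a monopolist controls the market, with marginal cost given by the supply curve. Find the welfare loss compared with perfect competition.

Competitive equilibrium: 36.7 − 0.04Q = 5.56 + 0.015Q → Q* = 566.1818, P* = 14.0527.
Marginal revenue: MR = 36.7 − 0.08Q. Set MR = MC: 36.7 − 0.08Q = 5.56 + 0.015Q → Q_m = 327.7895.
Price P_m = 36.7 − 0.04·327.7895 = 23.5884; MC(Q_m) = 5.56 + 0.015·327.7895 = 10.4768.
Competitive Q* = 566.1818, so ΔQ = 238.3923; wedge = 23.5884 − 10.4768 = 13.1116.
Welfare loss = ½ × 238.3923 × 13.1116 = €1562.85.

€1562.85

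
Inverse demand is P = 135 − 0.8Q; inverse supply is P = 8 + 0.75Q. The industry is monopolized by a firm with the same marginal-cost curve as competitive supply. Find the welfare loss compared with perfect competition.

602.96

Competitive equilibrium: 135 − 0.8Q = 8 + 0.75Q → Q* = 81.9355, P* = 69.4516.
Marginal revenue: MR = 135 − 1.6Q. Set MR = MC: 135 − 1.6Q = 8 + 0.75Q → Q_m = 54.0426.
Price P_m = 135 − 0.8·54.0426 = 91.7659; MC(Q_m) = 8 + 0.75·54.0426 = 48.532.
Competitive Q* = 81.9355, so ΔQ = 27.8929; wedge = 91.7659 − 48.532 = 43.2339.
Deadweight loss = ½ × 27.8929 × 43.2339 = 602.96.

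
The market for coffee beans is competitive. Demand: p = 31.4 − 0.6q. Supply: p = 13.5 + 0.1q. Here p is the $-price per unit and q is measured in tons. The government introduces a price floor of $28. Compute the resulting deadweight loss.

Competitive equilibrium: 31.4 − 0.6q = 13.5 + 0.1q → q* = 25.5714, p* = 16.0571.
At the floor p = 28, quantity demanded = (31.4 − 28)/0.6 = 5.6667.
Sellers' marginal cost at q' = 5.6667: 13.5 + 0.1·5.6667 = 14.0667.
Δq = 25.5714 − 5.6667 = 19.9047; wedge = 28 − 14.0667 = 13.9333.
DWL = ½ × 19.9047 × 13.9333 = $138.67.

$138.67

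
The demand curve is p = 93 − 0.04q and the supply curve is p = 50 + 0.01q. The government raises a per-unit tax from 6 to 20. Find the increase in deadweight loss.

Competitive equilibrium: 93 − 0.04q = 50 + 0.01q → q* = 860, p* = 58.6.
For a per-unit tax t: Δq = t/0.05, so DWL = ½·t·(t/0.05) = t²/0.1.
At t = 6: DWL = 360. At t = 20: DWL = 4000.
Increase = 4000 − 360 = 3640.

3640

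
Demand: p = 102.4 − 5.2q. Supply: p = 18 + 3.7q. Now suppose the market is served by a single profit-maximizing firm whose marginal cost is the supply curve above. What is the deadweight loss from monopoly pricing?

54.43

Competitive equilibrium: 102.4 − 5.2q = 18 + 3.7q → q* = 9.4831, p* = 53.0876.
Marginal revenue: MR = 102.4 − 10.4q. Set MR = MC: 102.4 − 10.4q = 18 + 3.7q → q_m = 5.9858.
Price p_m = 102.4 − 5.2·5.9858 = 71.2738; MC(q_m) = 18 + 3.7·5.9858 = 40.1475.
Competitive q* = 9.4831, so Δq = 3.4973; wedge = 71.2738 − 40.1475 = 31.1263.
Welfare loss = ½ × 3.4973 × 31.1263 = 54.43.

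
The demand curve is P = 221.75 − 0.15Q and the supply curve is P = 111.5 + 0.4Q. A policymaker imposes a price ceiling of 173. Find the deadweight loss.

Competitive equilibrium: 221.75 − 0.15Q = 111.5 + 0.4Q → Q* = 200.4545, P* = 191.6818.
At the ceiling P = 173, quantity supplied = (173 − 111.5)/0.4 = 153.75.
Willingness to pay at Q' = 153.75: 221.75 − 0.15·153.75 = 198.6875.
ΔQ = 200.4545 − 153.75 = 46.7045; wedge = 198.6875 − 173 = 25.6875.
Welfare loss = ½ × 46.7045 × 25.6875 = 599.86.

599.86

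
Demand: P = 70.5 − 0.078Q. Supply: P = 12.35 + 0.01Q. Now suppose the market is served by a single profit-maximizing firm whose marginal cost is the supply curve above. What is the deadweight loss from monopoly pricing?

Competitive equilibrium: 70.5 − 0.078Q = 12.35 + 0.01Q → Q* = 660.79545, P* = 18.95795.
Marginal revenue: MR = 70.5 − 0.156Q. Set MR = MC: 70.5 − 0.156Q = 12.35 + 0.01Q → Q_m = 350.3012.
Price P_m = 70.5 − 0.078·350.3012 = 43.17651; MC(Q_m) = 12.35 + 0.01·350.3012 = 15.85301.
Competitive Q* = 660.79545, so ΔQ = 310.49425; wedge = 43.17651 − 15.85301 = 27.3235.
Welfare loss = ½ × 310.49425 × 27.3235 = 4241.89.

4241.89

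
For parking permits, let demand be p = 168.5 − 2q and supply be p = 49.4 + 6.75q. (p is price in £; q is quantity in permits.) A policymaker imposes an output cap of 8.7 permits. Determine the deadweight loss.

£105.53

Competitive equilibrium: 168.5 − 2q = 49.4 + 6.75q → q* = 13.6114, p* = 141.2771.
At q = 8.7: demand price = 168.5 − 2·8.7 = 151.1; supply price = 49.4 + 6.75·8.7 = 108.125.
Δq = 13.6114 − 8.7 = 4.9114; wedge = 151.1 − 108.125 = 42.975.
Deadweight loss = ½ × 4.9114 × 42.975 = £105.53.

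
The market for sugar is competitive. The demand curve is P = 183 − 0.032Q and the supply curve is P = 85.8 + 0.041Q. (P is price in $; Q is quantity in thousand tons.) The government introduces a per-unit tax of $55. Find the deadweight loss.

$20719.18 thousand

Competitive equilibrium: 183 − 0.032Q = 85.8 + 0.041Q → Q* = 1331.5068, P* = 140.3918.
With the tax, the buyer price exceeds the seller price by 55: (183 − 0.032Q) − (85.8 + 0.041Q) = 55 → Q' = 578.0822.
ΔQ = 1331.5068 − 578.0822 = 753.4246; the wedge equals the tax, 55.
The triangle = ½ × 753.4246 × 55 = $20719.18 thousand.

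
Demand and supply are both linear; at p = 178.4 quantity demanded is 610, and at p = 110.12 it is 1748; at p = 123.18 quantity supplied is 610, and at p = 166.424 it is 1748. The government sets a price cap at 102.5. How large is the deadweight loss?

Demand slope = (110.12 − 178.4)/(1748 − 610) = −0.06, so p = 215 − 0.06q.
Supply slope = (166.424 − 123.18)/(1748 − 610) = 0.038, so p = 100 + 0.038q.
Competitive equilibrium: 215 − 0.06q = 100 + 0.038q → q* = 1173.46939, p* = 144.59184.
At the ceiling p = 102.5, quantity supplied = (102.5 − 100)/0.038 = 65.78947.
Willingness to pay at q' = 65.78947: 215 − 0.06·65.78947 = 211.05263.
Δq = 1173.46939 − 65.78947 = 1107.67992; wedge = 211.05263 − 102.5 = 108.55263.
Welfare loss = ½ × 1107.67992 × 108.55263 = 60120.78.

60120.78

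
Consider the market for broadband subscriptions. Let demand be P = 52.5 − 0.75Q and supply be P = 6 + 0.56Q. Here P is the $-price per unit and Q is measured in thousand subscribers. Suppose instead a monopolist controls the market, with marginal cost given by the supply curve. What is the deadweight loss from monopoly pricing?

Competitive equilibrium: 52.5 − 0.75Q = 6 + 0.56Q → Q* = 35.4962, P* = 25.8779.
Marginal revenue: MR = 52.5 − 1.5Q. Set MR = MC: 52.5 − 1.5Q = 6 + 0.56Q → Q_m = 22.5728.
Price P_m = 52.5 − 0.75·22.5728 = 35.5704; MC(Q_m) = 6 + 0.56·22.5728 = 18.6408.
Competitive Q* = 35.4962, so ΔQ = 12.9234; wedge = 35.5704 − 18.6408 = 16.9296.
The triangle = ½ × 12.9234 × 16.9296 = $109.39 thousand.

$109.39 thousand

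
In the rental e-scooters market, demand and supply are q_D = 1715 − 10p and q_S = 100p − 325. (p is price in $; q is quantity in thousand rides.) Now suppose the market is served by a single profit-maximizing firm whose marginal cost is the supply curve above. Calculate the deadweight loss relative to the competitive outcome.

In inverse form: demand p = 171.5 − 0.1q, supply p = 3.25 + 0.01q.
Competitive equilibrium: 171.5 − 0.1q = 3.25 + 0.01q → q* = 1529.54545, p* = 18.54545.
Marginal revenue: MR = 171.5 − 0.2q. Set MR = MC: 171.5 − 0.2q = 3.25 + 0.01q → q_m = 801.19048.
Price p_m = 171.5 − 0.1·801.19048 = 91.38095; MC(q_m) = 3.25 + 0.01·801.19048 = 11.2619.
Competitive q* = 1529.54545, so Δq = 728.35497; wedge = 91.38095 − 11.2619 = 80.11905.
The triangle = ½ × 728.35497 × 80.11905 = $29177.55 thousand.

$29177.55 thousand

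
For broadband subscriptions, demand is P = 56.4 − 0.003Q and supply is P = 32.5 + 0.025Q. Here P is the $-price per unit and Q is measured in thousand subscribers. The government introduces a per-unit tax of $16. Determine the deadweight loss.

$4571.43 thousand

Competitive equilibrium: 56.4 − 0.003Q = 32.5 + 0.025Q → Q* = 853.5714, P* = 53.8393.
With the tax, the buyer price exceeds the seller price by 16: (56.4 − 0.003Q) − (32.5 + 0.025Q) = 16 → Q' = 282.1429.
ΔQ = 853.5714 − 282.1429 = 571.4285; the wedge equals the tax, 16.
DWL = ½ × 571.4285 × 16 = $4571.43 thousand.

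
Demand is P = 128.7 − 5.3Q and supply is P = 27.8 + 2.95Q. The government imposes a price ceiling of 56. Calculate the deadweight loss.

29.43

Competitive equilibrium: 128.7 − 5.3Q = 27.8 + 2.95Q → Q* = 12.2303, P* = 63.8794.
At the ceiling P = 56, quantity supplied = (56 − 27.8)/2.95 = 9.5593.
Willingness to pay at Q' = 9.5593: 128.7 − 5.3·9.5593 = 78.0357.
ΔQ = 12.2303 − 9.5593 = 2.671; wedge = 78.0357 − 56 = 22.0357.
Deadweight loss = ½ × 2.671 × 22.0357 = 29.43.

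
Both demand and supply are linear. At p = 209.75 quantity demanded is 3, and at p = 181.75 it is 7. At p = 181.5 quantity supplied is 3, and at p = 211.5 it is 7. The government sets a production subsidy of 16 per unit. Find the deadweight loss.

8.83

Demand slope = (181.75 − 209.75)/(7 − 3) = −7, so p = 230.75 − 7q.
Supply slope = (211.5 − 181.5)/(7 − 3) = 7.5, so p = 159 + 7.5q.
Competitive equilibrium: 230.75 − 7q = 159 + 7.5q → q* = 4.9483, p* = 196.1121.
The subsidy lowers effective supply by 16: p = 143 + 7.5q.
New quantity: 230.75 − 7q = 143 + 7.5q → q' = 6.0517.
Overproduction Δq = 6.0517 − 4.9483 = 1.1034; wedge = subsidy = 16.
Deadweight loss = ½ × 1.1034 × 16 = 8.83.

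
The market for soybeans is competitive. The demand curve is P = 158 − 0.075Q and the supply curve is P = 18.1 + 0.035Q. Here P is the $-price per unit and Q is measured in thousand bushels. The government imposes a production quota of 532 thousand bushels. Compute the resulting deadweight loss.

Competitive equilibrium: 158 − 0.075Q = 18.1 + 0.035Q → Q* = 1271.8182, P* = 62.6136.
At Q = 532: demand price = 158 − 0.075·532 = 118.1; supply price = 18.1 + 0.035·532 = 36.72.
ΔQ = 1271.8182 − 532 = 739.8182; wedge = 118.1 − 36.72 = 81.38.
Welfare loss = ½ × 739.8182 × 81.38 = $30103.20 thousand.

$30103.20 thousand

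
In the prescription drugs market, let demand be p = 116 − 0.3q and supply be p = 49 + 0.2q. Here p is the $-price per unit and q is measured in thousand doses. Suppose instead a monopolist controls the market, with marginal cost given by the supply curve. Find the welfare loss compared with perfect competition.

Competitive equilibrium: 116 − 0.3q = 49 + 0.2q → q* = 134, p* = 75.8.
Marginal revenue: MR = 116 − 0.6q. Set MR = MC: 116 − 0.6q = 49 + 0.2q → q_m = 83.75.
Price p_m = 116 − 0.3·83.75 = 90.875; MC(q_m) = 49 + 0.2·83.75 = 65.75.
Competitive q* = 134, so Δq = 50.25; wedge = 90.875 − 65.75 = 25.125.
The triangle = ½ × 50.25 × 25.125 = $631.27 thousand.

$631.27 thousand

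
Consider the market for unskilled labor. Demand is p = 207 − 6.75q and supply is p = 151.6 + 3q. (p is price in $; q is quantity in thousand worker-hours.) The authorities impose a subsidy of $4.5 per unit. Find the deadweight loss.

$1.04 thousand

Competitive equilibrium: 207 − 6.75q = 151.6 + 3q → q* = 5.6821, p* = 168.6462.
The subsidy lowers effective supply by 4.5: p = 147.1 + 3q.
New quantity: 207 − 6.75q = 147.1 + 3q → q' = 6.1436.
Overproduction Δq = 6.1436 − 5.6821 = 0.4615; wedge = subsidy = 4.5.
DWL = ½ × 0.4615 × 4.5 = $1.04 thousand.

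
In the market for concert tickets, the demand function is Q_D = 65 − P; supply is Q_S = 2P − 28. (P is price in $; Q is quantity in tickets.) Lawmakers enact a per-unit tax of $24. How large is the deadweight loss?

In inverse form: demand P = 65 − Q, supply P = 14 + 0.5Q.
Competitive equilibrium: 65 − Q = 14 + 0.5Q → Q* = 34, P* = 31.
With the tax, the buyer price exceeds the seller price by 24: (65 − Q) − (14 + 0.5Q) = 24 → Q' = 18.
ΔQ = 34 − 18 = 16; the wedge equals the tax, 24.
Welfare loss = ½ × 16 × 24 = $192.

$192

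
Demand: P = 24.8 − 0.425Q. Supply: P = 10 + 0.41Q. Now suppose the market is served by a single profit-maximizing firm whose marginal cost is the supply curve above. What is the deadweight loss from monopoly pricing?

14.92

Competitive equilibrium: 24.8 − 0.425Q = 10 + 0.41Q → Q* = 17.7246, P* = 17.2671.
Marginal revenue: MR = 24.8 − 0.85Q. Set MR = MC: 24.8 − 0.85Q = 10 + 0.41Q → Q_m = 11.746.
Price P_m = 24.8 − 0.425·11.746 = 19.808; MC(Q_m) = 10 + 0.41·11.746 = 14.8159.
Competitive Q* = 17.7246, so ΔQ = 5.9786; wedge = 19.808 − 14.8159 = 4.9921.
Deadweight loss = ½ × 5.9786 × 4.9921 = 14.92.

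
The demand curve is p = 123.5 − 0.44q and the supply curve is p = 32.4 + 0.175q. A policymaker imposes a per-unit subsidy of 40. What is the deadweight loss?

1300.81

Competitive equilibrium: 123.5 − 0.44q = 32.4 + 0.175q → q* = 148.1301, p* = 58.3228.
The subsidy lowers effective supply by 40: p = 0.175q − 7.6.
New quantity: 123.5 − 0.44q = 0.175q − 7.6 → q' = 213.1707.
Overproduction Δq = 213.1707 − 148.1301 = 65.0406; wedge = subsidy = 40.
The triangle = ½ × 65.0406 × 40 = 1300.81.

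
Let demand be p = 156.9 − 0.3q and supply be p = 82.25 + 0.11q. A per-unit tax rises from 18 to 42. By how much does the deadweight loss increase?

1756.10

Competitive equilibrium: 156.9 − 0.3q = 82.25 + 0.11q → q* = 182.0732, p* = 102.278.
For a per-unit tax t: Δq = t/0.41, so DWL = ½·t·(t/0.41) = t²/0.82.
At t = 18: DWL = 395.122. At t = 42: DWL = 2151.22.
Increase = 2151.22 − 395.122 = 1756.10.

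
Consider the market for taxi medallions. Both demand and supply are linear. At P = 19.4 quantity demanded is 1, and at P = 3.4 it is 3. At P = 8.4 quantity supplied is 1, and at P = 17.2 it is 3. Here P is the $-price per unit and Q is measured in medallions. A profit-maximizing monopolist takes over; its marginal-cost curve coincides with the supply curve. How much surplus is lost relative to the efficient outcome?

Demand slope = (3.4 − 19.4)/(3 − 1) = −8, so P = 27.4 − 8Q.
Supply slope = (17.2 − 8.4)/(3 − 1) = 4.4, so P = 4 + 4.4Q.
Competitive equilibrium: 27.4 − 8Q = 4 + 4.4Q → Q* = 1.8871, P* = 12.3032.
Marginal revenue: MR = 27.4 − 16Q. Set MR = MC: 27.4 − 16Q = 4 + 4.4Q → Q_m = 1.1471.
Price P_m = 27.4 − 8·1.1471 = 18.2232; MC(Q_m) = 4 + 4.4·1.1471 = 9.0472.
Competitive Q* = 1.8871, so ΔQ = 0.74; wedge = 18.2232 − 9.0472 = 9.176.
Deadweight loss = ½ × 0.74 × 9.176 = $3.40.

$3.40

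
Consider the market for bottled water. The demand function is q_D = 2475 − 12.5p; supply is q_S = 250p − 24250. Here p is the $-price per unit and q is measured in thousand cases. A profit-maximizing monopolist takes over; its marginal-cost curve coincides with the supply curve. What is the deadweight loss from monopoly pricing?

In inverse form: demand p = 198 − 0.08q, supply p = 97 + 0.004q.
Competitive equilibrium: 198 − 0.08q = 97 + 0.004q → q* = 1202.381, p* = 101.8095.
Marginal revenue: MR = 198 − 0.16q. Set MR = MC: 198 − 0.16q = 97 + 0.004q → q_m = 615.8537.
Price p_m = 198 − 0.08·615.8537 = 148.7317; MC(q_m) = 97 + 0.004·615.8537 = 99.4634.
Competitive q* = 1202.381, so Δq = 586.5273; wedge = 148.7317 − 99.4634 = 49.2683.
DWL = ½ × 586.5273 × 49.2683 = $14448.60 thousand.

$14448.60 thousand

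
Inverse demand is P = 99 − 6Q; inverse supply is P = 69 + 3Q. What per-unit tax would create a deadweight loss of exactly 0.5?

3

Competitive equilibrium: 99 − 6Q = 69 + 3Q → Q* = 3.3333, P* = 79.
A tax t gives ΔQ = t/9 and wedge t, so DWL = t²/18.
t²/18 = 0.5 → t² = 9 → t = 3.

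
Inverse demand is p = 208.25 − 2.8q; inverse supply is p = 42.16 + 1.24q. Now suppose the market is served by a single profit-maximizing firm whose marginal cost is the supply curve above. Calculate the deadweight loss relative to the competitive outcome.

572.11

Competitive equilibrium: 208.25 − 2.8q = 42.16 + 1.24q → q* = 41.1114, p* = 93.1381.
Marginal revenue: MR = 208.25 − 5.6q. Set MR = MC: 208.25 − 5.6q = 42.16 + 1.24q → q_m = 24.2822.
Price p_m = 208.25 − 2.8·24.2822 = 140.2598; MC(q_m) = 42.16 + 1.24·24.2822 = 72.2699.
Competitive q* = 41.1114, so Δq = 16.8292; wedge = 140.2598 − 72.2699 = 67.9899.
The triangle = ½ × 16.8292 × 67.9899 = 572.11.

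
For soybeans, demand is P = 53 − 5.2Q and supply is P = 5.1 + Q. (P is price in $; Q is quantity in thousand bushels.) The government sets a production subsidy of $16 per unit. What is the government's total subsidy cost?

Competitive equilibrium: 53 − 5.2Q = 5.1 + Q → Q* = 7.7258, P* = 12.8258.
The subsidy lowers effective supply by 16: P = Q − 10.9.
New quantity: 53 − 5.2Q = Q − 10.9 → Q' = 10.3065.
Total subsidy cost = 16 × 10.3065 = $164.90 thousand.

$164.90 thousand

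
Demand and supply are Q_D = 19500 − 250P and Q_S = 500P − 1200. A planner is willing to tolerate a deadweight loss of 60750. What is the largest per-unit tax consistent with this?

27

In inverse form: demand P = 78 − 0.004Q, supply P = 2.4 + 0.002Q.
Competitive equilibrium: 78 − 0.004Q = 2.4 + 0.002Q → Q* = 12600, P* = 27.6.
A tax t gives ΔQ = t/0.006 and wedge t, so DWL = t²/0.012.
t²/0.012 = 60750 → t² = 729 → t = 27.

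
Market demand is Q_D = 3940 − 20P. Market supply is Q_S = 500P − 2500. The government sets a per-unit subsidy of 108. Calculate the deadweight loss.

In inverse form: demand P = 197 − 0.05Q, supply P = 5 + 0.002Q.
Competitive equilibrium: 197 − 0.05Q = 5 + 0.002Q → Q* = 3692.3077, P* = 12.3846.
The subsidy lowers effective supply by 108: P = 0.002Q − 103.
New quantity: 197 − 0.05Q = 0.002Q − 103 → Q' = 5769.2308.
Overproduction ΔQ = 5769.2308 − 3692.3077 = 2076.9231; wedge = subsidy = 108.
Deadweight loss = ½ × 2076.9231 × 108 = 112153.85.

112153.85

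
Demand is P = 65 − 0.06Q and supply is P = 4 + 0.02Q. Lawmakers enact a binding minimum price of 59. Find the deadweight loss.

17556.25

Competitive equilibrium: 65 − 0.06Q = 4 + 0.02Q → Q* = 762.5, P* = 19.25.
At the floor P = 59, quantity demanded = (65 − 59)/0.06 = 100.
Sellers' marginal cost at Q' = 100: 4 + 0.02·100 = 6.
ΔQ = 762.5 − 100 = 662.5; wedge = 59 − 6 = 53.
Deadweight loss = ½ × 662.5 × 53 = 17556.25.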